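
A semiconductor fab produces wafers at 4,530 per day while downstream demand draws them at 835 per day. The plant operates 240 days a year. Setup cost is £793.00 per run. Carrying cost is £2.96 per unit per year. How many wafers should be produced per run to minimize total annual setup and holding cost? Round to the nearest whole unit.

Q* ≈ 11,474 wafers

Annual demand D = 835 × 240 = 200,400.
Production build-up factor (1 − d/p) = 1 − 835/4,530 = 0.8157.
Q* = √(2DS / (H(1 − d/p))) = √(2 × 200,400 × 793 / (2.96 × 0.8157)).
= √(317,834,400 / 2.4144) ≈ 11473.515.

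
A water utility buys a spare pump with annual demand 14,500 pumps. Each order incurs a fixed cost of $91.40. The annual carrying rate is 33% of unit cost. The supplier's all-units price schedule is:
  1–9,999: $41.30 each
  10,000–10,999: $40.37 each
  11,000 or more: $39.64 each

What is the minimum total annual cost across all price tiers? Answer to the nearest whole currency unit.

Holding cost per unit per year at price C is H = 0.33·C.
For each price level, check whether its EOQ is feasible; otherwise the best quantity at that price is the breakpoint.
EOQ at $41.30 = 441.0 (feasible in tier 1): TC = 14,500×$41.30 + (14,500/441.0)×91.4 + (441.0/2)×0.33×$41.30 = $604,860.41.
EOQ at $40.37 = 446.1 < 10000, so use break Q=10000: TC = 14,500×$40.37 + (14,500/10000.0)×91.4 + (10000.0/2)×0.33×$40.37 = $652,108.03.
EOQ at $39.64 = 450.1 < 11000, so use break Q=11000: TC = 14,500×$39.64 + (14,500/11000.0)×91.4 + (11000.0/2)×0.33×$39.64 = $646,847.08.
Lowest total cost among the candidates is at Q = 441.0.

TC* ≈ $604,860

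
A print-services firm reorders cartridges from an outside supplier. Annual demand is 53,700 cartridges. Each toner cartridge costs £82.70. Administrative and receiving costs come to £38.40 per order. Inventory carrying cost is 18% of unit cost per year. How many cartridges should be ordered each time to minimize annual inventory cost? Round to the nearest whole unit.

Q* ≈ 526 cartridges

Holding cost H = 0.18 × £82.70 = £14.8860 per unit per year.
EOQ = √(2DS / H) = √(2 × 53,700 × 38.4 / 14.886).
= √(4,124,160 / 14.886) = √277,049.5768 ≈ 526.355.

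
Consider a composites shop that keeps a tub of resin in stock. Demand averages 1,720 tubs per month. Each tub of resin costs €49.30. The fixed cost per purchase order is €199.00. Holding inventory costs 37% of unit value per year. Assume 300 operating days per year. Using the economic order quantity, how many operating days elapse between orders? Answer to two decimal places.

Annual demand D = 1,720 × 12 = 20,640.
Holding cost H = 0.37 × €49.30 = €18.2410 per unit per year.
EOQ = √(2DS/H) = √(2 × 20,640 × 199 / 18.241) ≈ 671.08.
Cycle time = Q*/D × 300 = 671.08 / 20,640 × 300 ≈ 9.754 days.

T ≈ 9.75 days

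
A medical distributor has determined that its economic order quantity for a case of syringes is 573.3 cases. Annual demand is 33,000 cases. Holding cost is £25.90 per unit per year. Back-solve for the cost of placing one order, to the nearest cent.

The basic EOQ model gives Q* = √(2DS/H); rearrange for the unknown.
From Q* = √(2DS/H): S = Q*²H / (2D) = 573.3² × 25.9 / (2 × 33,000) = 128.9792.

S ≈ £128.98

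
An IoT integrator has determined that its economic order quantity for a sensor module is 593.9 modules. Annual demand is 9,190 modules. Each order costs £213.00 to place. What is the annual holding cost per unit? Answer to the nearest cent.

Invert the EOQ relation Q*² = 2DS/H.
From Q* = √(2DS/H): H = 2DS / Q*² = 2 × 9,190 × 213 / 593.9² = 11.0994.

H ≈ £11.10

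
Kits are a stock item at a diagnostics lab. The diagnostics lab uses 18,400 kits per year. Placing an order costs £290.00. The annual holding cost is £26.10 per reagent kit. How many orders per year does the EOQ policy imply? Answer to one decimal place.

Q* = √(2DS/H) = √(2 × 18,400 × 290 / 26.1) ≈ 639.44.
Orders per year = D / Q* = 18,400 / 639.44 ≈ 28.775.

N ≈ 28.8 orders per year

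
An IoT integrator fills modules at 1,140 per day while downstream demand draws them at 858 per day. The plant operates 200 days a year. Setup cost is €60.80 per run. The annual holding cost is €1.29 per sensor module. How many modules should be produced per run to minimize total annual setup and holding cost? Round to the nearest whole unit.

Annual demand D = 858 × 200 = 171,600.
Production build-up factor (1 − d/p) = 1 − 858/1,140 = 0.2474.
Q* = √(2DS / (H(1 − d/p))) = √(2 × 171,600 × 60.8 / (1.29 × 0.2474)).
= √(20,866,560 / 0.3191) ≈ 8086.460.

Q* ≈ 8,086 modules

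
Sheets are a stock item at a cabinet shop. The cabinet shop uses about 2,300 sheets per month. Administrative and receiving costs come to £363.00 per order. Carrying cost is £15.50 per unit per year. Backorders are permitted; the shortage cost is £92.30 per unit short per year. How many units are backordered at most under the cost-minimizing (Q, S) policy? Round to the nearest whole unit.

Annual demand D = 2,300 × 12 = 27,600.
With planned backorders, Q* = √(2DS/H) · √((H+B)/B).
√(2DS/H) = √(2 × 27,600 × 363 / 15.5) = 1136.991.
√((H+B)/B) = √((15.5+92.3)/92.3) = 1.0807.
Q* ≈ 1228.756.
S* = Q* · H/(H+B) = 1228.756 × 15.5/107.8 ≈ 176.676.

S* ≈ 177 sheets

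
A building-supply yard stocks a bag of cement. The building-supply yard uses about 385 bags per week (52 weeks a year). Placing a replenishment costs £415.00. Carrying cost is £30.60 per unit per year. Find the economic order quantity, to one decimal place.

Annual demand D = 385 × 52 = 20,020.
EOQ = √(2DS / H) = √(2 × 20,020 × 415 / 30.6).
= √(16,616,600 / 30.6) = √543,026.1438 ≈ 736.903.

Q* ≈ 736.9 bags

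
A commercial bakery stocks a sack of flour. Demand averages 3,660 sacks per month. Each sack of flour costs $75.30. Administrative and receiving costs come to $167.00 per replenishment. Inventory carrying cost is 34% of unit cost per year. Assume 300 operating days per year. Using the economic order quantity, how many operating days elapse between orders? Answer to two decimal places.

T ≈ 5.17 days

Annual demand D = 3,660 × 12 = 43,920.
Holding cost H = 0.34 × $75.30 = $25.6020 per unit per year.
The optimal lot size = √(2DS/H) = √(2 × 43,920 × 167 / 25.602) ≈ 756.95.
Cycle time = Q*/D × 300 = 756.95 / 43,920 × 300 ≈ 5.170 days.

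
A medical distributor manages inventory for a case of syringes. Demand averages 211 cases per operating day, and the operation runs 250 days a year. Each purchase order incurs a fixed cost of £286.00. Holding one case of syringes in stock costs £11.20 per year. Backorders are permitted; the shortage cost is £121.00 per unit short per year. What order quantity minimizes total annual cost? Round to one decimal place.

Q* ≈ 1,715.6 cases

Annual demand D = 211 × 250 = 52,750.
With planned backorders, Q* = √(2DS/H) · √((H+B)/B).
√(2DS/H) = √(2 × 52,750 × 286 / 11.2) = 1641.346.
√((H+B)/B) = √((11.2+121)/121) = 1.0453.
Q* ≈ 1715.629.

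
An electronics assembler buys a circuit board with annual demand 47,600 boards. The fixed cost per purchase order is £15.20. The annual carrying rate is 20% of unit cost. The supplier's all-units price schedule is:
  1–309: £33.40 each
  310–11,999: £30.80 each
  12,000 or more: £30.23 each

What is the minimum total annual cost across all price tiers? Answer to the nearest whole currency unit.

Holding cost per unit per year at price C is H = 0.20·C.
Evaluate total cost at each tier's feasible EOQ or, if the EOQ is below the tier, at the tier's minimum quantity.
Tier 1 (£33.40): EOQ = 465.4 exceeds tier's upper bound 309, so this tier is dominated.
EOQ at £30.80 = 484.7 (feasible in tier 2): TC = 47,600×£30.80 + (47,600/484.7)×15.2 + (484.7/2)×0.20×£30.80 = £1,469,065.59.
EOQ at £30.23 = 489.2 < 12000, so use break Q=12000: TC = 47,600×£30.23 + (47,600/12000.0)×15.2 + (12000.0/2)×0.20×£30.23 = £1,475,284.29.
Lowest total cost among the candidates is at Q = 484.7.

TC* ≈ £1,469,066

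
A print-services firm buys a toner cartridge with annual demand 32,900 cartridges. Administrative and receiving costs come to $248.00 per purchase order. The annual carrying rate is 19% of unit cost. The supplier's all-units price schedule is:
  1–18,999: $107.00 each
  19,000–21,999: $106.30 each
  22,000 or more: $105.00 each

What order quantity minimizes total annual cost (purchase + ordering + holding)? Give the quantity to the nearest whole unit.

Holding cost per unit per year at price C is H = 0.19·C.
Evaluate total cost at each tier's feasible EOQ or, if the EOQ is below the tier, at the tier's minimum quantity.
EOQ at $107.00 = 895.9 (feasible in tier 1): TC = 32,900×$107.00 + (32,900/895.9)×248 + (895.9/2)×0.19×$107.00 = $3,538,514.09.
EOQ at $106.30 = 898.9 < 19000, so use break Q=19000: TC = 32,900×$106.30 + (32,900/19000.0)×248 + (19000.0/2)×0.19×$106.30 = $3,689,570.93.
EOQ at $105.00 = 904.4 < 22000, so use break Q=22000: TC = 32,900×$105.00 + (32,900/22000.0)×248 + (22000.0/2)×0.19×$105.00 = $3,674,320.87.
Lowest total cost is $3,538,514.09 at Q = 895.9.

Q* ≈ 896 cartridges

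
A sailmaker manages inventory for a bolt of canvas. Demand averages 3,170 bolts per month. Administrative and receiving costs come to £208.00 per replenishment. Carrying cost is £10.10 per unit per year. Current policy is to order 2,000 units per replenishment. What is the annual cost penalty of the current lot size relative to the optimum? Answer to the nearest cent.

Annual demand D = 3,170 × 12 = 38,040.
EOQ = √(2DS/H) = √(2 × 38,040 × 208 / 10.1) ≈ 1251.72.
Cost at Q* = (D/Q*)S + (Q*/2)H = √(2DSH) ≈ £12,642.34.
Cost at Q = 2,000: (38,040/2,000)×208 + (2,000/2)×10.1 = £3,956.16 + £10,100.00 = £14,056.16.
Excess = £14,056.16 − £12,642.34 = £1,413.82.

Extra cost ≈ £1,413.82 per year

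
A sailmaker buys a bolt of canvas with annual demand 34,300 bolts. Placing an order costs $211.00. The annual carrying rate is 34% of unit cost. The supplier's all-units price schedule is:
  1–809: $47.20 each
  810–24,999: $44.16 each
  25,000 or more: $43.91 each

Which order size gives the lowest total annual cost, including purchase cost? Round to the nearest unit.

Holding cost per unit per year at price C is H = 0.34·C.
For each price level, check whether its EOQ is feasible; otherwise the best quantity at that price is the breakpoint.
Tier 1 ($47.20): EOQ = 949.7 exceeds tier's upper bound 809, so this tier is dominated.
EOQ at $44.16 = 981.9 (feasible in tier 2): TC = 34,300×$44.16 + (34,300/981.9)×211 + (981.9/2)×0.34×$44.16 = $1,529,430.03.
EOQ at $43.91 = 984.7 < 25000, so use break Q=25000: TC = 34,300×$43.91 + (34,300/25000.0)×211 + (25000.0/2)×0.34×$43.91 = $1,693,019.99.
Lowest total cost is $1,529,430.03 at Q = 981.9.

Q* ≈ 982 bolts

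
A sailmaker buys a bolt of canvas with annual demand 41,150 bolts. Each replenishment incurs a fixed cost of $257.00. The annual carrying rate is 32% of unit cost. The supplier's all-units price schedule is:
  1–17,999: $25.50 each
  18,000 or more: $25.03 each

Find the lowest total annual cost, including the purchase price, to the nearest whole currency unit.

TC* ≈ $1,062,462

Holding cost per unit per year at price C is H = 0.32·C.
Candidates are each tier's EOQ (if it falls in that tier) and each price-break quantity.
EOQ at $25.50 = 1610.0 (feasible in tier 1): TC = 41,150×$25.50 + (41,150/1610.0)×257 + (1610.0/2)×0.32×$25.50 = $1,062,462.46.
EOQ at $25.03 = 1625.0 < 18000, so use break Q=18000: TC = 41,150×$25.03 + (41,150/18000.0)×257 + (18000.0/2)×0.32×$25.03 = $1,102,658.43.
Lowest total cost among the candidates is at Q = 1610.0.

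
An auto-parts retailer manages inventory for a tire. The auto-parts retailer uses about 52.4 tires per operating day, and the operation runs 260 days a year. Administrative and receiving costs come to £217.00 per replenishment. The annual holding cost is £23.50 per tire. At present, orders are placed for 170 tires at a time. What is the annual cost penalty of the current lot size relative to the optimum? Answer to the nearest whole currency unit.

Annual demand D = 52.4 × 260 = 13,624.
EOQ = √(2DS/H) = √(2 × 13,624 × 217 / 23.5) ≈ 501.61.
Cost at Q* = (D/Q*)S + (Q*/2)H = √(2DSH) ≈ £11,787.76.
Cost at Q = 170: (13,624/170)×217 + (170/2)×23.5 = £17,390.64 + £1,997.50 = £19,388.14.
Excess = £19,388.14 − £11,787.76 = £7,600.38.

Extra cost ≈ £7,600 per year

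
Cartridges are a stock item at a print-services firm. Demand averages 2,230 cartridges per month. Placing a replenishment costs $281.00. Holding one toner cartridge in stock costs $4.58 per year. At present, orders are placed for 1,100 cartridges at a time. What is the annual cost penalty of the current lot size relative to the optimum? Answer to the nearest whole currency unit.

Extra cost ≈ $1,056 per year

Annual demand D = 2,230 × 12 = 26,760.
EOQ = √(2DS/H) = √(2 × 26,760 × 281 / 4.58) ≈ 1812.08.
Cost at Q* = (D/Q*)S + (Q*/2)H = √(2DSH) ≈ $8,299.35.
Cost at Q = 1,100: (26,760/1,100)×281 + (1,100/2)×4.58 = $6,835.96 + $2,519.00 = $9,354.96.
Excess = $9,354.96 − $8,299.35 = $1,055.62.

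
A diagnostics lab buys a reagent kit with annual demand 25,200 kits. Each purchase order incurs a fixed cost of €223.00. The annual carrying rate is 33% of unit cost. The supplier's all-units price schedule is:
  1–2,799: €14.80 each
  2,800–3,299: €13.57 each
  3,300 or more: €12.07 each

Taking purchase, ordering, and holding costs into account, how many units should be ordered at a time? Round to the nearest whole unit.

Holding cost per unit per year at price C is H = 0.33·C.
For each price level, check whether its EOQ is feasible; otherwise the best quantity at that price is the breakpoint.
EOQ at €14.80 = 1517.0 (feasible in tier 1): TC = 25,200×€14.80 + (25,200/1517.0)×223 + (1517.0/2)×0.33×€14.80 = €380,368.93.
EOQ at €13.57 = 1584.2 < 2800, so use break Q=2800: TC = 25,200×€13.57 + (25,200/2800.0)×223 + (2800.0/2)×0.33×€13.57 = €350,240.34.
EOQ at €12.07 = 1679.8 < 3300, so use break Q=3300: TC = 25,200×€12.07 + (25,200/3300.0)×223 + (3300.0/2)×0.33×€12.07 = €312,439.02.
Lowest total cost is €312,439.02 at Q = 3300.0.

Q* ≈ 3,300 kits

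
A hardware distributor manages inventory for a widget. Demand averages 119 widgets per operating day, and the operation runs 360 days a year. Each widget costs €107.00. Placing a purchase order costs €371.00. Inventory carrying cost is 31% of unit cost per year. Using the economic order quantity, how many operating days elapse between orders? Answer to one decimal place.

Annual demand D = 119 × 360 = 42,840.
Holding cost H = 0.31 × €107.00 = €33.1700 per unit per year.
Q* = √(2DS/H) = √(2 × 42,840 × 371 / 33.17) ≈ 978.94.
Cycle time = Q*/D × 360 = 978.94 / 42,840 × 360 ≈ 8.226 days.

T ≈ 8.2 days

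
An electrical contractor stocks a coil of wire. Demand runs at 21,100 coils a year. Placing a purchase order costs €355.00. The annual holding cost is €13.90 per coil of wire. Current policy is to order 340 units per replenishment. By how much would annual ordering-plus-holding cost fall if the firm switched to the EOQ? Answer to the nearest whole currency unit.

EOQ = √(2DS/H) = √(2 × 21,100 × 355 / 13.9) ≈ 1038.16.
Cost at Q* = (D/Q*)S + (Q*/2)H = √(2DSH) ≈ €14,430.38.
Cost at Q = 340: (21,100/340)×355 + (340/2)×13.9 = €22,030.88 + €2,363.00 = €24,393.88.
Excess = €24,393.88 − €14,430.38 = €9,963.50.

Extra cost ≈ €9,964 per year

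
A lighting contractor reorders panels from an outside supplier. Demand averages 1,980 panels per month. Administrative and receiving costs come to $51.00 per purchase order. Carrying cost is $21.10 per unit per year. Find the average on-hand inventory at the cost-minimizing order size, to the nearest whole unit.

Average inventory ≈ 169 panels

Annual demand D = 1,980 × 12 = 23,760.
Q* = √(2DS/H) = √(2 × 23,760 × 51 / 21.1) ≈ 338.91.
Average inventory = Q*/2 ≈ 338.91 / 2 = 169.454.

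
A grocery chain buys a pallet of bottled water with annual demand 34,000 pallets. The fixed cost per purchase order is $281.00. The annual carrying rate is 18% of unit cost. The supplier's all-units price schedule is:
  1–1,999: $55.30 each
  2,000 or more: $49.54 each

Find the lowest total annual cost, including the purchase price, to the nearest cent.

TC* ≈ $1,698,054.20

Holding cost per unit per year at price C is H = 0.18·C.
Candidates are each tier's EOQ (if it falls in that tier) and each price-break quantity.
EOQ at $55.30 = 1385.5 (feasible in tier 1): TC = 34,000×$55.30 + (34,000/1385.5)×281 + (1385.5/2)×0.18×$55.30 = $1,893,991.34.
EOQ at $49.54 = 1463.8 < 2000, so use break Q=2000: TC = 34,000×$49.54 + (34,000/2000.0)×281 + (2000.0/2)×0.18×$49.54 = $1,698,054.20.
Lowest total cost among the candidates is at Q = 2000.0.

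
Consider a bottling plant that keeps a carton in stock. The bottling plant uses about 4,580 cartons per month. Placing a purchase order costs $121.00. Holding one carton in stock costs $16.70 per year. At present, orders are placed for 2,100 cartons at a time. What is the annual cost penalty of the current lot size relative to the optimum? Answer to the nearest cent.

Extra cost ≈ $5,798.21 per year

Annual demand D = 4,580 × 12 = 54,960.
EOQ = √(2DS/H) = √(2 × 54,960 × 121 / 16.7) ≈ 892.43.
Cost at Q* = (D/Q*)S + (Q*/2)H = √(2DSH) ≈ $14,903.53.
Cost at Q = 2,100: (54,960/2,100)×121 + (2,100/2)×16.7 = $3,166.74 + $17,535.00 = $20,701.74.
Excess = $20,701.74 − $14,903.53 = $5,798.21.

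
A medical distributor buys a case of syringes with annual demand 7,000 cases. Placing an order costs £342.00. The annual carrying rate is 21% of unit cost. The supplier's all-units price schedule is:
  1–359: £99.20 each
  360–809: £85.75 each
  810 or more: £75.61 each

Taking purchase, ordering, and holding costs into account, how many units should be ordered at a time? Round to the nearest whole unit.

Holding cost per unit per year at price C is H = 0.21·C.
Evaluate total cost at each tier's feasible EOQ or, if the EOQ is below the tier, at the tier's minimum quantity.
Tier 1 (£99.20): EOQ = 479.4 exceeds tier's upper bound 359, so this tier is dominated.
EOQ at £85.75 = 515.6 (feasible in tier 2): TC = 7,000×£85.75 + (7,000/515.6)×342 + (515.6/2)×0.21×£85.75 = £609,535.47.
EOQ at £75.61 = 549.1 < 810, so use break Q=810: TC = 7,000×£75.61 + (7,000/810.0)×342 + (810.0/2)×0.21×£75.61 = £538,656.19.
Lowest total cost is £538,656.19 at Q = 810.0.

Q* ≈ 810 cases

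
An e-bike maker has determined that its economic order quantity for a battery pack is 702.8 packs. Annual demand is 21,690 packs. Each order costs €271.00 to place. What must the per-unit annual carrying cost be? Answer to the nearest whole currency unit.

H ≈ €24

Squaring Q* = √(2DS/H) gives Q*² = 2DS/H.
From Q* = √(2DS/H): H = 2DS / Q*² = 2 × 21,690 × 271 / 702.8² = 23.8010.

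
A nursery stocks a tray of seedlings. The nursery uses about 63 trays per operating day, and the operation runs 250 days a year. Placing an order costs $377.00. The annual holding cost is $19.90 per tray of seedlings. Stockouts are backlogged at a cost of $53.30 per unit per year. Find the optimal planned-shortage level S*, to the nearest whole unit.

S* ≈ 246 trays

Annual demand D = 63 × 250 = 15,750.
With planned backorders, Q* = √(2DS/H) · √((H+B)/B).
√(2DS/H) = √(2 × 15,750 × 377 / 19.9) = 772.502.
√((H+B)/B) = √((19.9+53.3)/53.3) = 1.1719.
Q* ≈ 905.298.
S* = Q* · H/(H+B) = 905.298 × 19.9/73.2 ≈ 246.112.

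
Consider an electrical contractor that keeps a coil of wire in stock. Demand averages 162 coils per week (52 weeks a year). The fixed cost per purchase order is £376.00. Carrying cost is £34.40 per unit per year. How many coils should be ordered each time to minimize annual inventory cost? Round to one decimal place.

Annual demand D = 162 × 52 = 8,424.
EOQ = √(2DS / H) = √(2 × 8,424 × 376 / 34.4).
= √(6,334,848 / 34.4) = √184,152.5581 ≈ 429.130.

Q* ≈ 429.1 coils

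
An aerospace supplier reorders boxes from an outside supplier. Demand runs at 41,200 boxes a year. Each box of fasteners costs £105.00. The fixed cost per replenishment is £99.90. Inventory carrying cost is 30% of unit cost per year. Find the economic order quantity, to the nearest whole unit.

Q* ≈ 511 boxes

Holding cost H = 0.30 × £105.00 = £31.5000 per unit per year.
EOQ = √(2DS / H) = √(2 × 41,200 × 99.9 / 31.5).
= √(8,231,760 / 31.5) = √261,325.7143 ≈ 511.200.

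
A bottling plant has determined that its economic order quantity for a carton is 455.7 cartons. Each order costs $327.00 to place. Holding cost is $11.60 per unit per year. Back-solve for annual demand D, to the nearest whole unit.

D ≈ 3,683 cartons per year

The basic EOQ model gives Q* = √(2DS/H); rearrange for the unknown.
From Q* = √(2DS/H): D = Q*²H / (2S) = 455.7² × 11.6 / (2 × 327) = 3683.310.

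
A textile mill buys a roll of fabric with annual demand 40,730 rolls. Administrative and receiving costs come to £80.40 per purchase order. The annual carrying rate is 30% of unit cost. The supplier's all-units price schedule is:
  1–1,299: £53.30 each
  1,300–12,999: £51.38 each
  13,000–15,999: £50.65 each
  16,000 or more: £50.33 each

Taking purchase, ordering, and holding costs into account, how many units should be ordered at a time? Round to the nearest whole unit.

Q* ≈ 1,300 rolls

Holding cost per unit per year at price C is H = 0.30·C.
For each price level, check whether its EOQ is feasible; otherwise the best quantity at that price is the breakpoint.
EOQ at £53.30 = 640.0 (feasible in tier 1): TC = 40,730×£53.30 + (40,730/640.0)×80.4 + (640.0/2)×0.30×£53.30 = £2,181,142.51.
EOQ at £51.38 = 651.8 < 1300, so use break Q=1300: TC = 40,730×£51.38 + (40,730/1300.0)×80.4 + (1300.0/2)×0.30×£51.38 = £2,105,245.49.
EOQ at £50.65 = 656.5 < 13000, so use break Q=13000: TC = 40,730×£50.65 + (40,730/13000.0)×80.4 + (13000.0/2)×0.30×£50.65 = £2,161,993.90.
EOQ at £50.33 = 658.6 < 16000, so use break Q=16000: TC = 40,730×£50.33 + (40,730/16000.0)×80.4 + (16000.0/2)×0.30×£50.33 = £2,170,937.57.
Lowest total cost is £2,105,245.49 at Q = 1300.0.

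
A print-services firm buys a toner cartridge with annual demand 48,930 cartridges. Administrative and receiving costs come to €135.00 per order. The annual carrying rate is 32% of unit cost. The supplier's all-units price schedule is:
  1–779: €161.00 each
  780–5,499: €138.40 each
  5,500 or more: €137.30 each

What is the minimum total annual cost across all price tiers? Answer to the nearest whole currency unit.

TC* ≈ €6,797,653

Holding cost per unit per year at price C is H = 0.32·C.
Evaluate total cost at each tier's feasible EOQ or, if the EOQ is below the tier, at the tier's minimum quantity.
EOQ at €161.00 = 506.4 (feasible in tier 1): TC = 48,930×€161.00 + (48,930/506.4)×135 + (506.4/2)×0.32×€161.00 = €7,903,819.00.
EOQ at €138.40 = 546.2 < 780, so use break Q=780: TC = 48,930×€138.40 + (48,930/780.0)×135 + (780.0/2)×0.32×€138.40 = €6,797,652.97.
EOQ at €137.30 = 548.4 < 5500, so use break Q=5500: TC = 48,930×€137.30 + (48,930/5500.0)×135 + (5500.0/2)×0.32×€137.30 = €6,840,114.01.
Lowest total cost among the candidates is at Q = 780.0.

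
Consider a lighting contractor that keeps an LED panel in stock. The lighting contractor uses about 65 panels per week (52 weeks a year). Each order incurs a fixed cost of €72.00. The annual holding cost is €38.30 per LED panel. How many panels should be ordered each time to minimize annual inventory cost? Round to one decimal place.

Q* ≈ 112.7 panels

Annual demand D = 65 × 52 = 3,380.
EOQ = √(2DS / H) = √(2 × 3,380 × 72 / 38.3).
= √(486,720 / 38.3) = √12,708.094 ≈ 112.730.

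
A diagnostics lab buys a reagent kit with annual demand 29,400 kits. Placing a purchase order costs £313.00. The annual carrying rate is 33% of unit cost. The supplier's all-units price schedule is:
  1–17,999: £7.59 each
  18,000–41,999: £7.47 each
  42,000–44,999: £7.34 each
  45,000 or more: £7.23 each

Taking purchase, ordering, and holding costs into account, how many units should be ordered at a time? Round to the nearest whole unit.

Holding cost per unit per year at price C is H = 0.33·C.
Evaluate total cost at each tier's feasible EOQ or, if the EOQ is below the tier, at the tier's minimum quantity.
EOQ at £7.59 = 2710.7 (feasible in tier 1): TC = 29,400×£7.59 + (29,400/2710.7)×313 + (2710.7/2)×0.33×£7.59 = £229,935.51.
EOQ at £7.47 = 2732.4 < 18000, so use break Q=18000: TC = 29,400×£7.47 + (29,400/18000.0)×313 + (18000.0/2)×0.33×£7.47 = £242,315.13.
EOQ at £7.34 = 2756.5 < 42000, so use break Q=42000: TC = 29,400×£7.34 + (29,400/42000.0)×313 + (42000.0/2)×0.33×£7.34 = £266,881.30.
EOQ at £7.23 = 2777.4 < 45000, so use break Q=45000: TC = 29,400×£7.23 + (29,400/45000.0)×313 + (45000.0/2)×0.33×£7.23 = £266,449.24.
Lowest total cost is £229,935.51 at Q = 2710.7.

Q* ≈ 2,711 kits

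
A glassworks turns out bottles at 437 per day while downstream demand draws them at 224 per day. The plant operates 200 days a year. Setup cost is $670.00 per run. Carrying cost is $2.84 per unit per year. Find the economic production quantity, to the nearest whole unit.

Q* ≈ 6,585 bottles

Annual demand D = 224 × 200 = 44,800.
Production build-up factor (1 − d/p) = 1 − 224/437 = 0.4874.
Q* = √(2DS / (H(1 − d/p))) = √(2 × 44,800 × 670 / (2.84 × 0.4874)).
= √(60,032,000 / 1.3843) ≈ 6585.415.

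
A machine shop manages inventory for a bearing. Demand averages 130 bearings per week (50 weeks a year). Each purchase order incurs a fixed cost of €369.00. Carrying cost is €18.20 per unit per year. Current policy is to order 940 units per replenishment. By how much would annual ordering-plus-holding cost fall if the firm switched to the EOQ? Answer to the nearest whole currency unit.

Annual demand D = 130 × 50 = 6,500.
EOQ = √(2DS/H) = √(2 × 6,500 × 369 / 18.2) ≈ 513.39.
Cost at Q* = (D/Q*)S + (Q*/2)H = √(2DSH) ≈ €9,343.74.
Cost at Q = 940: (6,500/940)×369 + (940/2)×18.2 = €2,551.60 + €8,554.00 = €11,105.60.
Excess = €11,105.60 − €9,343.74 = €1,761.86.

Extra cost ≈ €1,762 per year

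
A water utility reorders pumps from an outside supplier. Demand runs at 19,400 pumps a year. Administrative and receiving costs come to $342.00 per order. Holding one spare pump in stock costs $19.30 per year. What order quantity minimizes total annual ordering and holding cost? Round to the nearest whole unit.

Q* ≈ 829 pumps

EOQ = √(2DS / H) = √(2 × 19,400 × 342 / 19.3).
= √(13,269,600 / 19.3) = √687,544.0415 ≈ 829.183.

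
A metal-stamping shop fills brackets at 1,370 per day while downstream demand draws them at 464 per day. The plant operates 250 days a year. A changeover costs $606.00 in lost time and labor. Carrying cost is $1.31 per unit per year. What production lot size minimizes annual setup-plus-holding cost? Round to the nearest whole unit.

Annual demand D = 464 × 250 = 116,000.
Production build-up factor (1 − d/p) = 1 − 464/1,370 = 0.6613.
Q* = √(2DS / (H(1 − d/p))) = √(2 × 116,000 × 606 / (1.31 × 0.6613)).
= √(140,592,000 / 0.8663) ≈ 12739.161.

Q* ≈ 12,739 brackets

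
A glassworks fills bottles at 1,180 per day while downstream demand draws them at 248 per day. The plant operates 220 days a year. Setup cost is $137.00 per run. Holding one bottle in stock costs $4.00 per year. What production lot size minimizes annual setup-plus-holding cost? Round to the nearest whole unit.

Q* ≈ 2,175 bottles

Annual demand D = 248 × 220 = 54,560.
Production build-up factor (1 − d/p) = 1 − 248/1,180 = 0.7898.
Q* = √(2DS / (H(1 − d/p))) = √(2 × 54,560 × 137 / (4 × 0.7898)).
= √(14,949,440 / 3.1593) ≈ 2175.282.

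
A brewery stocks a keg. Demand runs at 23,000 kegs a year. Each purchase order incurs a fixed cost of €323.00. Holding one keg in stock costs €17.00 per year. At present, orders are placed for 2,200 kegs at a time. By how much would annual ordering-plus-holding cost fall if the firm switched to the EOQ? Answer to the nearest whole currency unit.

EOQ = √(2DS/H) = √(2 × 23,000 × 323 / 17) ≈ 934.88.
Cost at Q* = (D/Q*)S + (Q*/2)H = √(2DSH) ≈ €15,892.95.
Cost at Q = 2,200: (23,000/2,200)×323 + (2,200/2)×17 = €3,376.82 + €18,700.00 = €22,076.82.
Excess = €22,076.82 − €15,892.95 = €6,183.86.

Extra cost ≈ €6,184 per year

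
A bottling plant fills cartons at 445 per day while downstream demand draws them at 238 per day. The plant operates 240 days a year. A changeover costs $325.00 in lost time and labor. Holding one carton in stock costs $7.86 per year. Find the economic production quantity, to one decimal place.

Q* ≈ 3,186.6 cartons

Annual demand D = 238 × 240 = 57,120.
Production build-up factor (1 − d/p) = 1 − 238/445 = 0.4652.
Q* = √(2DS / (H(1 − d/p))) = √(2 × 57,120 × 325 / (7.86 × 0.4652)).
= √(37,128,000 / 3.6562) ≈ 3186.650.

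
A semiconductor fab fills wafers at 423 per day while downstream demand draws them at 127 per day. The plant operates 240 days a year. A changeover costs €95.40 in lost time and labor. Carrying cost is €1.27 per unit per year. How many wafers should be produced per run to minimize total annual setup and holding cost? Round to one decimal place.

Annual demand D = 127 × 240 = 30,480.
Production build-up factor (1 − d/p) = 1 − 127/423 = 0.6998.
Q* = √(2DS / (H(1 − d/p))) = √(2 × 30,480 × 95.4 / (1.27 × 0.6998)).
= √(5,815,584 / 0.8887) ≈ 2558.110.

Q* ≈ 2,558.1 wafers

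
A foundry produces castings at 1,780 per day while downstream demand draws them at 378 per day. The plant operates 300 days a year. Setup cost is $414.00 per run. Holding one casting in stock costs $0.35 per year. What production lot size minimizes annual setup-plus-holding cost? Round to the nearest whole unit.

Annual demand D = 378 × 300 = 113,400.
Production build-up factor (1 − d/p) = 1 − 378/1,780 = 0.7876.
Q* = √(2DS / (H(1 − d/p))) = √(2 × 113,400 × 414 / (0.35 × 0.7876)).
= √(93,895,200 / 0.2757) ≈ 18455.409.

Q* ≈ 18,455 castings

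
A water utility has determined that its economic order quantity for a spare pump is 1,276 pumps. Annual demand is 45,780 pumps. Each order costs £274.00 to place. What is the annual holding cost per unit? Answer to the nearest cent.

Invert the EOQ relation Q*² = 2DS/H.
From Q* = √(2DS/H): H = 2DS / Q*² = 2 × 45,780 × 274 / 1,276² = 15.4083.

H ≈ £15.41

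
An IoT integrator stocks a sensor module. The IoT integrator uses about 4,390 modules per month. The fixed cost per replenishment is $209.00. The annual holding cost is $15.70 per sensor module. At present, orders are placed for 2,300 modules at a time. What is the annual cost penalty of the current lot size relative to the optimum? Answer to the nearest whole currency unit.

Annual demand D = 4,390 × 12 = 52,680.
EOQ = √(2DS/H) = √(2 × 52,680 × 209 / 15.7) ≈ 1184.30.
Cost at Q* = (D/Q*)S + (Q*/2)H = √(2DSH) ≈ $18,593.49.
Cost at Q = 2,300: (52,680/2,300)×209 + (2,300/2)×15.7 = $4,787.01 + $18,055.00 = $22,842.01.
Excess = $22,842.01 − $18,593.49 = $4,248.52.

Extra cost ≈ $4,249 per year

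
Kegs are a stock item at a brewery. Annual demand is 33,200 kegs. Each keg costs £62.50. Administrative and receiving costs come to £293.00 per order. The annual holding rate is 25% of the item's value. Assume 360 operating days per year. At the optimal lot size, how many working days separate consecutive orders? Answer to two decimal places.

Holding cost H = 0.25 × £62.50 = £15.6250 per unit per year.
Q* = √(2DS/H) = √(2 × 33,200 × 293 / 15.625) ≈ 1115.86.
Cycle time = Q*/D × 360 = 1115.86 / 33,200 × 360 ≈ 12.100 days.

T ≈ 12.10 days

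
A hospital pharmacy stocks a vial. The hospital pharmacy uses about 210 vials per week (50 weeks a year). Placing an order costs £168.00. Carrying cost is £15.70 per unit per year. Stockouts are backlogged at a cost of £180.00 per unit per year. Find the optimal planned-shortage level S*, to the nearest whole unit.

Annual demand D = 210 × 50 = 10,500.
With planned backorders, Q* = √(2DS/H) · √((H+B)/B).
√(2DS/H) = √(2 × 10,500 × 168 / 15.7) = 474.039.
√((H+B)/B) = √((15.7+180)/180) = 1.0427.
Q* ≈ 494.281.
S* = Q* · H/(H+B) = 494.281 × 15.7/195.7 ≈ 39.654.

S* ≈ 40 vials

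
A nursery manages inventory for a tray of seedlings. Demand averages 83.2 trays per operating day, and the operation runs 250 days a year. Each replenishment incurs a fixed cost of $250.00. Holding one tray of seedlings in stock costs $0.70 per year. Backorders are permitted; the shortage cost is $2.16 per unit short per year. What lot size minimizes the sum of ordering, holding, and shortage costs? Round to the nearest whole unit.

Q* ≈ 4,435 trays

Annual demand D = 83.2 × 250 = 20,800.
With planned backorders, Q* = √(2DS/H) · √((H+B)/B).
√(2DS/H) = √(2 × 20,800 × 250 / 0.7) = 3854.496.
√((H+B)/B) = √((0.7+2.16)/2.16) = 1.1507.
Q* ≈ 4435.308.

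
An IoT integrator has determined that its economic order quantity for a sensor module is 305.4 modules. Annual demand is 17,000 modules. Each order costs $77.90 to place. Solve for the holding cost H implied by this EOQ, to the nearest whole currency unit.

H ≈ $28

Invert the EOQ relation Q*² = 2DS/H.
From Q* = √(2DS/H): H = 2DS / Q*² = 2 × 17,000 × 77.9 / 305.4² = 28.3974.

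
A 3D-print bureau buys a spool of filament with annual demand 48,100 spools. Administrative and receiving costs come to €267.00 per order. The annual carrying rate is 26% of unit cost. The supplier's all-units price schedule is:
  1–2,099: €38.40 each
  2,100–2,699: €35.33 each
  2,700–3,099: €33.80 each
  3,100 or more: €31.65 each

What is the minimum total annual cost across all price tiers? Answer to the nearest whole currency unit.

Holding cost per unit per year at price C is H = 0.26·C.
Evaluate total cost at each tier's feasible EOQ or, if the EOQ is below the tier, at the tier's minimum quantity.
EOQ at €38.40 = 1604.0 (feasible in tier 1): TC = 48,100×€38.40 + (48,100/1604.0)×267 + (1604.0/2)×0.26×€38.40 = €1,863,053.84.
EOQ at €35.33 = 1672.2 < 2100, so use break Q=2100: TC = 48,100×€35.33 + (48,100/2100.0)×267 + (2100.0/2)×0.26×€35.33 = €1,715,133.66.
EOQ at €33.80 = 1709.6 < 2700, so use break Q=2700: TC = 48,100×€33.80 + (48,100/2700.0)×267 + (2700.0/2)×0.26×€33.80 = €1,642,400.36.
EOQ at €31.65 = 1766.7 < 3100, so use break Q=3100: TC = 48,100×€31.65 + (48,100/3100.0)×267 + (3100.0/2)×0.26×€31.65 = €1,539,262.76.
Lowest total cost among the candidates is at Q = 3100.0.

TC* ≈ €1,539,263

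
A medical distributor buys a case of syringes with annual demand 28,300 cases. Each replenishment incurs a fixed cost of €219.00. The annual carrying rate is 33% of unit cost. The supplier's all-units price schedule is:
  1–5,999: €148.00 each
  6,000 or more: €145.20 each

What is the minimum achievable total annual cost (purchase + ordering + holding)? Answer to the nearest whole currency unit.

Holding cost per unit per year at price C is H = 0.33·C.
For each price level, check whether its EOQ is feasible; otherwise the best quantity at that price is the breakpoint.
EOQ at €148.00 = 503.8 (feasible in tier 1): TC = 28,300×€148.00 + (28,300/503.8)×219 + (503.8/2)×0.33×€148.00 = €4,213,004.70.
EOQ at €145.20 = 508.6 < 6000, so use break Q=6000: TC = 28,300×€145.20 + (28,300/6000.0)×219 + (6000.0/2)×0.33×€145.20 = €4,253,940.95.
Lowest total cost among the candidates is at Q = 503.8.

TC* ≈ €4,213,005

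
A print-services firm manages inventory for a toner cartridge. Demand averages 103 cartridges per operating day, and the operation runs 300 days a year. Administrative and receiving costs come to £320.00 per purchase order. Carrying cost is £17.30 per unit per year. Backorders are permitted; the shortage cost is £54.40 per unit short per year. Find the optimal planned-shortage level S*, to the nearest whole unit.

S* ≈ 296 cartridges

Annual demand D = 103 × 300 = 30,900.
With planned backorders, Q* = √(2DS/H) · √((H+B)/B).
√(2DS/H) = √(2 × 30,900 × 320 / 17.3) = 1069.169.
√((H+B)/B) = √((17.3+54.4)/54.4) = 1.1480.
Q* ≈ 1227.457.
S* = Q* · H/(H+B) = 1227.457 × 17.3/71.7 ≈ 296.165.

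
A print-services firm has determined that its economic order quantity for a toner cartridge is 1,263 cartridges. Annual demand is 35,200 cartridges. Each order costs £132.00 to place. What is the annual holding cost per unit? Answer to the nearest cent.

Invert the EOQ relation Q*² = 2DS/H.
From Q* = √(2DS/H): H = 2DS / Q*² = 2 × 35,200 × 132 / 1,263² = 5.8256.

H ≈ £5.83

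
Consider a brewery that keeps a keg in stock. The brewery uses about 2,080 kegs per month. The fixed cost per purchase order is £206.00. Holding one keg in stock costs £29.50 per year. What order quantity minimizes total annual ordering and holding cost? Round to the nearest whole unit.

Q* ≈ 590 kegs

Annual demand D = 2,080 × 12 = 24,960.
EOQ = √(2DS / H) = √(2 × 24,960 × 206 / 29.5).
= √(10,283,520 / 29.5) = √348,593.8983 ≈ 590.418.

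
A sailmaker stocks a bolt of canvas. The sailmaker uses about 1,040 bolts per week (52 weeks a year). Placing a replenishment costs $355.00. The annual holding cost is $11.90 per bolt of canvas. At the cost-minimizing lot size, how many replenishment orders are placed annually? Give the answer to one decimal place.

N ≈ 30.1 orders per year

Annual demand D = 1,040 × 52 = 54,080.
EOQ = √(2DS/H) = √(2 × 54,080 × 355 / 11.9) ≈ 1796.28.
Orders per year = D / Q* = 54,080 / 1796.28 ≈ 30.107.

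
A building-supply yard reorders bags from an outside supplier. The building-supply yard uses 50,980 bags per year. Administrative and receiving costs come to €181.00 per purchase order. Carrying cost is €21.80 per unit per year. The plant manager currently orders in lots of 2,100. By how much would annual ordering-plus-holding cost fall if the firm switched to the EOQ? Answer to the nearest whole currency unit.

EOQ = √(2DS/H) = √(2 × 50,980 × 181 / 21.8) ≈ 920.08.
Cost at Q* = (D/Q*)S + (Q*/2)H = √(2DSH) ≈ €20,057.76.
Cost at Q = 2,100: (50,980/2,100)×181 + (2,100/2)×21.8 = €4,393.99 + €22,890.00 = €27,283.99.
Excess = €27,283.99 − €20,057.76 = €7,226.23.

Extra cost ≈ €7,226 per year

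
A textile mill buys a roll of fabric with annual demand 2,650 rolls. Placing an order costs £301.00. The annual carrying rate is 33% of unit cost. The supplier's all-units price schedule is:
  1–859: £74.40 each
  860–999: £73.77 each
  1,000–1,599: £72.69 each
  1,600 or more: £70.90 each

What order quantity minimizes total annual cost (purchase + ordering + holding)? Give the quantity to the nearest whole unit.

Q* ≈ 255 rolls

Holding cost per unit per year at price C is H = 0.33·C.
Candidates are each tier's EOQ (if it falls in that tier) and each price-break quantity.
EOQ at £74.40 = 254.9 (feasible in tier 1): TC = 2,650×£74.40 + (2,650/254.9)×301 + (254.9/2)×0.33×£74.40 = £203,418.42.
EOQ at £73.77 = 256.0 < 860, so use break Q=860: TC = 2,650×£73.77 + (2,650/860.0)×301 + (860.0/2)×0.33×£73.77 = £206,885.96.
EOQ at £72.69 = 257.9 < 1000, so use break Q=1000: TC = 2,650×£72.69 + (2,650/1000.0)×301 + (1000.0/2)×0.33×£72.69 = £205,420.00.
EOQ at £70.90 = 261.1 < 1600, so use break Q=1600: TC = 2,650×£70.90 + (2,650/1600.0)×301 + (1600.0/2)×0.33×£70.90 = £207,101.13.
Lowest total cost is £203,418.42 at Q = 254.9.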